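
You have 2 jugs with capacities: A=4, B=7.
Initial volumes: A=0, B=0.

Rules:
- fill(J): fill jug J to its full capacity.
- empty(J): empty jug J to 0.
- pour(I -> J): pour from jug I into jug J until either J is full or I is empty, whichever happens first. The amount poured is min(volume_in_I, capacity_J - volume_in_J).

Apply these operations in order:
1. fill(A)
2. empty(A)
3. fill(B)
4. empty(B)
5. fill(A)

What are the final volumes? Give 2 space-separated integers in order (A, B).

Answer: 4 0

Derivation:
Step 1: fill(A) -> (A=4 B=0)
Step 2: empty(A) -> (A=0 B=0)
Step 3: fill(B) -> (A=0 B=7)
Step 4: empty(B) -> (A=0 B=0)
Step 5: fill(A) -> (A=4 B=0)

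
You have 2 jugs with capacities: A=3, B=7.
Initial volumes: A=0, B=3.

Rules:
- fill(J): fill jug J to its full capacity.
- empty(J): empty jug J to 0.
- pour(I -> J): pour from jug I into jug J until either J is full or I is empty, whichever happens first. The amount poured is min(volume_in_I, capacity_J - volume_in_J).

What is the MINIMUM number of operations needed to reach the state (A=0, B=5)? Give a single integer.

BFS from (A=0, B=3). One shortest path:
  1. fill(A) -> (A=3 B=3)
  2. pour(A -> B) -> (A=0 B=6)
  3. fill(A) -> (A=3 B=6)
  4. pour(A -> B) -> (A=2 B=7)
  5. empty(B) -> (A=2 B=0)
  6. pour(A -> B) -> (A=0 B=2)
  7. fill(A) -> (A=3 B=2)
  8. pour(A -> B) -> (A=0 B=5)
Reached target in 8 moves.

Answer: 8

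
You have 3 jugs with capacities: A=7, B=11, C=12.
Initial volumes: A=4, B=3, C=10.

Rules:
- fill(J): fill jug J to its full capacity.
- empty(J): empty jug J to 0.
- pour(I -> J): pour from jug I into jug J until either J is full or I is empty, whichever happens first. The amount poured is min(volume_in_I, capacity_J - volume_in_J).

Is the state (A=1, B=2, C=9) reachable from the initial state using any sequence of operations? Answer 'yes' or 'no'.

Answer: no

Derivation:
BFS explored all 589 reachable states.
Reachable set includes: (0,0,0), (0,0,1), (0,0,2), (0,0,3), (0,0,4), (0,0,5), (0,0,6), (0,0,7), (0,0,8), (0,0,9), (0,0,10), (0,0,11) ...
Target (A=1, B=2, C=9) not in reachable set → no.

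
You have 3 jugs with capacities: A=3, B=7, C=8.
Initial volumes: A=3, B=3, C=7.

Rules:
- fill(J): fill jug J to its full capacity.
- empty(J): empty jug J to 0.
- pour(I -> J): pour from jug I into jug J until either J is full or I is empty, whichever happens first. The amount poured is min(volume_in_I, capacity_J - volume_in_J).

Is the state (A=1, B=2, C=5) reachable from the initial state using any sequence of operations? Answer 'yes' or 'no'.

Answer: no

Derivation:
BFS explored all 204 reachable states.
Reachable set includes: (0,0,0), (0,0,1), (0,0,2), (0,0,3), (0,0,4), (0,0,5), (0,0,6), (0,0,7), (0,0,8), (0,1,0), (0,1,1), (0,1,2) ...
Target (A=1, B=2, C=5) not in reachable set → no.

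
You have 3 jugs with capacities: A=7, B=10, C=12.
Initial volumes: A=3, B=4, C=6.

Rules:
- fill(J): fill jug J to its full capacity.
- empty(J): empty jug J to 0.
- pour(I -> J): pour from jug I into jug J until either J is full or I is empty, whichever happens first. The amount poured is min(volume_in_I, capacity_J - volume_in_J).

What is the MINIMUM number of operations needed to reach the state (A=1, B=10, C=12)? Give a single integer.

Answer: 3

Derivation:
BFS from (A=3, B=4, C=6). One shortest path:
  1. fill(A) -> (A=7 B=4 C=6)
  2. fill(B) -> (A=7 B=10 C=6)
  3. pour(A -> C) -> (A=1 B=10 C=12)
Reached target in 3 moves.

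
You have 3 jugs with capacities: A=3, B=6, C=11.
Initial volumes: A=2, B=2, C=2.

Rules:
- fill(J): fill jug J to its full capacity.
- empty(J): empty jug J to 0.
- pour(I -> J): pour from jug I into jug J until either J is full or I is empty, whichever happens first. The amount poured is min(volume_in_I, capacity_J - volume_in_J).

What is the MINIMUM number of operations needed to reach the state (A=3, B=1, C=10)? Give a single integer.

BFS from (A=2, B=2, C=2). One shortest path:
  1. pour(B -> A) -> (A=3 B=1 C=2)
  2. empty(A) -> (A=0 B=1 C=2)
  3. pour(C -> A) -> (A=2 B=1 C=0)
  4. fill(C) -> (A=2 B=1 C=11)
  5. pour(C -> A) -> (A=3 B=1 C=10)
Reached target in 5 moves.

Answer: 5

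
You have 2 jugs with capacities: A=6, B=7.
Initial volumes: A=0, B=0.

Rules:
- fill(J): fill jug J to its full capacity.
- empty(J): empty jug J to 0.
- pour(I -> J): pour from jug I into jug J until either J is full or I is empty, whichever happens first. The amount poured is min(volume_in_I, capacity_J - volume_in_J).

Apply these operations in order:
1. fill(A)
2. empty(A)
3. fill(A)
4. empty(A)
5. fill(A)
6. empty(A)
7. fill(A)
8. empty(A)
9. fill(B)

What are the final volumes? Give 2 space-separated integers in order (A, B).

Step 1: fill(A) -> (A=6 B=0)
Step 2: empty(A) -> (A=0 B=0)
Step 3: fill(A) -> (A=6 B=0)
Step 4: empty(A) -> (A=0 B=0)
Step 5: fill(A) -> (A=6 B=0)
Step 6: empty(A) -> (A=0 B=0)
Step 7: fill(A) -> (A=6 B=0)
Step 8: empty(A) -> (A=0 B=0)
Step 9: fill(B) -> (A=0 B=7)

Answer: 0 7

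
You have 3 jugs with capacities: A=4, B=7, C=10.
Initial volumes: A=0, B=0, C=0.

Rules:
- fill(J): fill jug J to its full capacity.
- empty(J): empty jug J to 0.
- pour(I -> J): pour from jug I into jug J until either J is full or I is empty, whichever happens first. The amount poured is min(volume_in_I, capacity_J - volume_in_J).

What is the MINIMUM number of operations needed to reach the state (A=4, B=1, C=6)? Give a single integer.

BFS from (A=0, B=0, C=0). One shortest path:
  1. fill(A) -> (A=4 B=0 C=0)
  2. fill(B) -> (A=4 B=7 C=0)
  3. pour(A -> C) -> (A=0 B=7 C=4)
  4. pour(B -> C) -> (A=0 B=1 C=10)
  5. pour(C -> A) -> (A=4 B=1 C=6)
Reached target in 5 moves.

Answer: 5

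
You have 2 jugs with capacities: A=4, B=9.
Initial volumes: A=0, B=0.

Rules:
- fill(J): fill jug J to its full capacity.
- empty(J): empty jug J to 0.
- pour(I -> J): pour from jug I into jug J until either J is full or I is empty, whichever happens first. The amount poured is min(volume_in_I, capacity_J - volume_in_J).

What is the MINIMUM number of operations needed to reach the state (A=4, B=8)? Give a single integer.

BFS from (A=0, B=0). One shortest path:
  1. fill(A) -> (A=4 B=0)
  2. pour(A -> B) -> (A=0 B=4)
  3. fill(A) -> (A=4 B=4)
  4. pour(A -> B) -> (A=0 B=8)
  5. fill(A) -> (A=4 B=8)
Reached target in 5 moves.

Answer: 5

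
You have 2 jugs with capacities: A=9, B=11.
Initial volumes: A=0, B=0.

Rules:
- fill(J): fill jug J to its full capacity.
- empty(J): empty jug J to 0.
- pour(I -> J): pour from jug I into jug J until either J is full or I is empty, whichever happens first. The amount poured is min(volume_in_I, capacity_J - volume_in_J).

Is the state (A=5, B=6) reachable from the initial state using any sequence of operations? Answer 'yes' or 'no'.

Answer: no

Derivation:
BFS explored all 40 reachable states.
Reachable set includes: (0,0), (0,1), (0,2), (0,3), (0,4), (0,5), (0,6), (0,7), (0,8), (0,9), (0,10), (0,11) ...
Target (A=5, B=6) not in reachable set → no.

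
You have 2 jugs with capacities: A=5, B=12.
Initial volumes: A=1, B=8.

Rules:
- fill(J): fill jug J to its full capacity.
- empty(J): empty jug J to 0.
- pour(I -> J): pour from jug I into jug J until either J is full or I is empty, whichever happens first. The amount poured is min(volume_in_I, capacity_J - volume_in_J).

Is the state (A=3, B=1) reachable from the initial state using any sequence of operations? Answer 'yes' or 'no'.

Answer: no

Derivation:
BFS explored all 35 reachable states.
Reachable set includes: (0,0), (0,1), (0,2), (0,3), (0,4), (0,5), (0,6), (0,7), (0,8), (0,9), (0,10), (0,11) ...
Target (A=3, B=1) not in reachable set → no.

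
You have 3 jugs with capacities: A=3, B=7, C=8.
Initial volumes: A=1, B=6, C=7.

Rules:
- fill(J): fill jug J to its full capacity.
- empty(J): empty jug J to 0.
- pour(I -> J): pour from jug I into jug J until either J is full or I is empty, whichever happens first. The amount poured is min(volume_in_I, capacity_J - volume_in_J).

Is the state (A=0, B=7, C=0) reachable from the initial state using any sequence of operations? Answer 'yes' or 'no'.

BFS from (A=1, B=6, C=7):
  1. empty(C) -> (A=1 B=6 C=0)
  2. pour(A -> B) -> (A=0 B=7 C=0)
Target reached → yes.

Answer: yes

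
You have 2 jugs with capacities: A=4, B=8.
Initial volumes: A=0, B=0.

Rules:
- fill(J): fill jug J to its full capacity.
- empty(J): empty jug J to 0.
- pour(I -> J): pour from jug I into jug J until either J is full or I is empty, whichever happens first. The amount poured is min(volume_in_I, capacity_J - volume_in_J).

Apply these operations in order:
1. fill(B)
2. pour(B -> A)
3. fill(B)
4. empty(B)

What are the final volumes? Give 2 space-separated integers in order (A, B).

Step 1: fill(B) -> (A=0 B=8)
Step 2: pour(B -> A) -> (A=4 B=4)
Step 3: fill(B) -> (A=4 B=8)
Step 4: empty(B) -> (A=4 B=0)

Answer: 4 0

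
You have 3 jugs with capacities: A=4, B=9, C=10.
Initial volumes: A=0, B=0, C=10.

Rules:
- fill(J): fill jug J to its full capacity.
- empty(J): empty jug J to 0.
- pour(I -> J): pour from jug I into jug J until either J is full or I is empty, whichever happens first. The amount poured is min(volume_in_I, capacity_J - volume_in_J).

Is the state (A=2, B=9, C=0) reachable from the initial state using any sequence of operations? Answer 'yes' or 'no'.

Answer: yes

Derivation:
BFS from (A=0, B=0, C=10):
  1. fill(B) -> (A=0 B=9 C=10)
  2. pour(C -> A) -> (A=4 B=9 C=6)
  3. empty(A) -> (A=0 B=9 C=6)
  4. pour(C -> A) -> (A=4 B=9 C=2)
  5. empty(A) -> (A=0 B=9 C=2)
  6. pour(C -> A) -> (A=2 B=9 C=0)
Target reached → yes.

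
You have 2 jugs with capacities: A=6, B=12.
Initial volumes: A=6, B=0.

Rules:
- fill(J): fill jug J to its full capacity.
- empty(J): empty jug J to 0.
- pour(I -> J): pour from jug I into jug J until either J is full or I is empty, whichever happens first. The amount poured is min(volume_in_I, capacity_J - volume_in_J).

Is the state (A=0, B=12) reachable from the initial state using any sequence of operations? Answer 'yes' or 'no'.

Answer: yes

Derivation:
BFS from (A=6, B=0):
  1. empty(A) -> (A=0 B=0)
  2. fill(B) -> (A=0 B=12)
Target reached → yes.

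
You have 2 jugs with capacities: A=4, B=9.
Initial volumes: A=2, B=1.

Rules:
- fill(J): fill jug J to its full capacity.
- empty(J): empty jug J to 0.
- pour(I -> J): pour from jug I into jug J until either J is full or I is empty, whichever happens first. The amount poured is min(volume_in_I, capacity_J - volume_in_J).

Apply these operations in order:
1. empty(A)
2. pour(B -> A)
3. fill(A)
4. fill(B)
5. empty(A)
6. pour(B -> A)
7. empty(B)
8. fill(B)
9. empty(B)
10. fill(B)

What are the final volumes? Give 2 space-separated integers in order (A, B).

Answer: 4 9

Derivation:
Step 1: empty(A) -> (A=0 B=1)
Step 2: pour(B -> A) -> (A=1 B=0)
Step 3: fill(A) -> (A=4 B=0)
Step 4: fill(B) -> (A=4 B=9)
Step 5: empty(A) -> (A=0 B=9)
Step 6: pour(B -> A) -> (A=4 B=5)
Step 7: empty(B) -> (A=4 B=0)
Step 8: fill(B) -> (A=4 B=9)
Step 9: empty(B) -> (A=4 B=0)
Step 10: fill(B) -> (A=4 B=9)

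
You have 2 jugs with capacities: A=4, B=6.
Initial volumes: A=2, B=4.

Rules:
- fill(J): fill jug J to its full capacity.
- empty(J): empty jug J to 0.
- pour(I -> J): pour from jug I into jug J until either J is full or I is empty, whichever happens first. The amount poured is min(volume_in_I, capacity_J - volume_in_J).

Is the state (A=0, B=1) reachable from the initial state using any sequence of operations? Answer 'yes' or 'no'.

BFS explored all 11 reachable states.
Reachable set includes: (0,0), (0,2), (0,4), (0,6), (2,0), (2,4), (2,6), (4,0), (4,2), (4,4), (4,6)
Target (A=0, B=1) not in reachable set → no.

Answer: no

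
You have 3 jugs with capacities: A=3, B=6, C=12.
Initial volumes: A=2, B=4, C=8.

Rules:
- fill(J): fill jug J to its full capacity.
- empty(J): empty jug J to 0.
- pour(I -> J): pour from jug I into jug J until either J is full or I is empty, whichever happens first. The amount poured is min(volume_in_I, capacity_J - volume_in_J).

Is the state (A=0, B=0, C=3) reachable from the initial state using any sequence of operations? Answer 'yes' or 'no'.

BFS from (A=2, B=4, C=8):
  1. fill(A) -> (A=3 B=4 C=8)
  2. empty(B) -> (A=3 B=0 C=8)
  3. empty(C) -> (A=3 B=0 C=0)
  4. pour(A -> C) -> (A=0 B=0 C=3)
Target reached → yes.

Answer: yes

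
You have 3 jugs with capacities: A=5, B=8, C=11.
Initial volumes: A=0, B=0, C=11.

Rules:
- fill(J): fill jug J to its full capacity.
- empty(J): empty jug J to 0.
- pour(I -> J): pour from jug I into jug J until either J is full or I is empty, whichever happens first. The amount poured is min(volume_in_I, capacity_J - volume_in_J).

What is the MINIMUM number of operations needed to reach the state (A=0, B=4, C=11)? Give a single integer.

Answer: 8

Derivation:
BFS from (A=0, B=0, C=11). One shortest path:
  1. fill(A) -> (A=5 B=0 C=11)
  2. empty(C) -> (A=5 B=0 C=0)
  3. pour(A -> B) -> (A=0 B=5 C=0)
  4. fill(A) -> (A=5 B=5 C=0)
  5. pour(A -> C) -> (A=0 B=5 C=5)
  6. fill(A) -> (A=5 B=5 C=5)
  7. pour(A -> C) -> (A=0 B=5 C=10)
  8. pour(B -> C) -> (A=0 B=4 C=11)
Reached target in 8 moves.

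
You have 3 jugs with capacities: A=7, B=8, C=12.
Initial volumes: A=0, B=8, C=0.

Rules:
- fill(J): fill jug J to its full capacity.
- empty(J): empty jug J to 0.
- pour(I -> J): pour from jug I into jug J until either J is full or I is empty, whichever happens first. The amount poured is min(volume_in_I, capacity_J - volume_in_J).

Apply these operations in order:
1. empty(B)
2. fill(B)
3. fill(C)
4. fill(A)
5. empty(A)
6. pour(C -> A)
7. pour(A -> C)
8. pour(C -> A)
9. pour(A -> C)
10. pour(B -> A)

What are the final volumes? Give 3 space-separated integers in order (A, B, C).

Step 1: empty(B) -> (A=0 B=0 C=0)
Step 2: fill(B) -> (A=0 B=8 C=0)
Step 3: fill(C) -> (A=0 B=8 C=12)
Step 4: fill(A) -> (A=7 B=8 C=12)
Step 5: empty(A) -> (A=0 B=8 C=12)
Step 6: pour(C -> A) -> (A=7 B=8 C=5)
Step 7: pour(A -> C) -> (A=0 B=8 C=12)
Step 8: pour(C -> A) -> (A=7 B=8 C=5)
Step 9: pour(A -> C) -> (A=0 B=8 C=12)
Step 10: pour(B -> A) -> (A=7 B=1 C=12)

Answer: 7 1 12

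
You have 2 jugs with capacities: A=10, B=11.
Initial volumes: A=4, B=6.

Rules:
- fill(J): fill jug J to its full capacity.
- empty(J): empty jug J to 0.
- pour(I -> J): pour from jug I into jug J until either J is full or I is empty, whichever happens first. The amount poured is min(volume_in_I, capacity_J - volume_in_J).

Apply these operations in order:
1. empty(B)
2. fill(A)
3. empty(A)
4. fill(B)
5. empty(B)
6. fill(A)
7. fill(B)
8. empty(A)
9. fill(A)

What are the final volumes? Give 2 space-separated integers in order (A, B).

Answer: 10 11

Derivation:
Step 1: empty(B) -> (A=4 B=0)
Step 2: fill(A) -> (A=10 B=0)
Step 3: empty(A) -> (A=0 B=0)
Step 4: fill(B) -> (A=0 B=11)
Step 5: empty(B) -> (A=0 B=0)
Step 6: fill(A) -> (A=10 B=0)
Step 7: fill(B) -> (A=10 B=11)
Step 8: empty(A) -> (A=0 B=11)
Step 9: fill(A) -> (A=10 B=11)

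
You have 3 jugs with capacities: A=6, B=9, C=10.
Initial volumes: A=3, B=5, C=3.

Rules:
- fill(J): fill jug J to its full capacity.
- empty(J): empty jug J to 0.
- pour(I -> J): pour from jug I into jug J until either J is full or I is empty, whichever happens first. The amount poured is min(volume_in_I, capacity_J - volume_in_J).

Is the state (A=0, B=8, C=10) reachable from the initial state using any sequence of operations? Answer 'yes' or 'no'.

BFS from (A=3, B=5, C=3):
  1. fill(C) -> (A=3 B=5 C=10)
  2. pour(A -> B) -> (A=0 B=8 C=10)
Target reached → yes.

Answer: yes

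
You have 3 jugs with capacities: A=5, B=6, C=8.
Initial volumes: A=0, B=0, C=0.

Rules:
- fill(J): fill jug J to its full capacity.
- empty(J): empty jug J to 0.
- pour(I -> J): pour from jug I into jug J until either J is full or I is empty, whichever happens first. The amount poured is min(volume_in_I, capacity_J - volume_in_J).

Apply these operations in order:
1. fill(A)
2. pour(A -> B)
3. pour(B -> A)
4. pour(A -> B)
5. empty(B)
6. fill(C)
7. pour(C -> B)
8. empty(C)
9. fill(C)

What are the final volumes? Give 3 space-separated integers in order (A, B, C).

Step 1: fill(A) -> (A=5 B=0 C=0)
Step 2: pour(A -> B) -> (A=0 B=5 C=0)
Step 3: pour(B -> A) -> (A=5 B=0 C=0)
Step 4: pour(A -> B) -> (A=0 B=5 C=0)
Step 5: empty(B) -> (A=0 B=0 C=0)
Step 6: fill(C) -> (A=0 B=0 C=8)
Step 7: pour(C -> B) -> (A=0 B=6 C=2)
Step 8: empty(C) -> (A=0 B=6 C=0)
Step 9: fill(C) -> (A=0 B=6 C=8)

Answer: 0 6 8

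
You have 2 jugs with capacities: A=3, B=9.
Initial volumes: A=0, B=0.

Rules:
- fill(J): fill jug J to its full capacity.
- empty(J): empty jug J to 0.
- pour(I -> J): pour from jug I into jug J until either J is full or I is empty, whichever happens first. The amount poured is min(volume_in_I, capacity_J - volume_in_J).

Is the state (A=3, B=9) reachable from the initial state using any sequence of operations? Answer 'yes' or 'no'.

Answer: yes

Derivation:
BFS from (A=0, B=0):
  1. fill(A) -> (A=3 B=0)
  2. fill(B) -> (A=3 B=9)
Target reached → yes.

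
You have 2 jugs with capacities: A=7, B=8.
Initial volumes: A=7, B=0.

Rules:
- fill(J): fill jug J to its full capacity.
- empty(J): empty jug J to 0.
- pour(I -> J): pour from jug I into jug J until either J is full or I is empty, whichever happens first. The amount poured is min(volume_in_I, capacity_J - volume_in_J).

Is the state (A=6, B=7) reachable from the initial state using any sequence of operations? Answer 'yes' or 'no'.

BFS explored all 30 reachable states.
Reachable set includes: (0,0), (0,1), (0,2), (0,3), (0,4), (0,5), (0,6), (0,7), (0,8), (1,0), (1,8), (2,0) ...
Target (A=6, B=7) not in reachable set → no.

Answer: no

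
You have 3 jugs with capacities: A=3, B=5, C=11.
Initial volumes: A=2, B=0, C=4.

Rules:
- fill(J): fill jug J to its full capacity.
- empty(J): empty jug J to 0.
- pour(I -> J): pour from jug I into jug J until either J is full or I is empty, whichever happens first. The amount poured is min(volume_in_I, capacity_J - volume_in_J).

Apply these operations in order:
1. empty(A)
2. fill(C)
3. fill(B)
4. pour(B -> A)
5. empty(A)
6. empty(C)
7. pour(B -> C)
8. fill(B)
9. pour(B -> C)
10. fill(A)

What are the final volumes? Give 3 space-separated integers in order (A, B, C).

Answer: 3 0 7

Derivation:
Step 1: empty(A) -> (A=0 B=0 C=4)
Step 2: fill(C) -> (A=0 B=0 C=11)
Step 3: fill(B) -> (A=0 B=5 C=11)
Step 4: pour(B -> A) -> (A=3 B=2 C=11)
Step 5: empty(A) -> (A=0 B=2 C=11)
Step 6: empty(C) -> (A=0 B=2 C=0)
Step 7: pour(B -> C) -> (A=0 B=0 C=2)
Step 8: fill(B) -> (A=0 B=5 C=2)
Step 9: pour(B -> C) -> (A=0 B=0 C=7)
Step 10: fill(A) -> (A=3 B=0 C=7)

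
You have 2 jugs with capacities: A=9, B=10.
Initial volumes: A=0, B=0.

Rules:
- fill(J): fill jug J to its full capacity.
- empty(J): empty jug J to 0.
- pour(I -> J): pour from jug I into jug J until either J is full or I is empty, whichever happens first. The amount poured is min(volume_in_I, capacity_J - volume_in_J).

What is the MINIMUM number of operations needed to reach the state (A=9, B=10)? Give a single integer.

BFS from (A=0, B=0). One shortest path:
  1. fill(A) -> (A=9 B=0)
  2. fill(B) -> (A=9 B=10)
Reached target in 2 moves.

Answer: 2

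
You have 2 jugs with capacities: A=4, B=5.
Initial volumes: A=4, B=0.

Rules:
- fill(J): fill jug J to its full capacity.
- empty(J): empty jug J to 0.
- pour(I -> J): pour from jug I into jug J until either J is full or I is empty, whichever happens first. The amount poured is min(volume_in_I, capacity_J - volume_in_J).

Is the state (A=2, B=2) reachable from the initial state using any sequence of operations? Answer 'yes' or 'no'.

Answer: no

Derivation:
BFS explored all 18 reachable states.
Reachable set includes: (0,0), (0,1), (0,2), (0,3), (0,4), (0,5), (1,0), (1,5), (2,0), (2,5), (3,0), (3,5) ...
Target (A=2, B=2) not in reachable set → no.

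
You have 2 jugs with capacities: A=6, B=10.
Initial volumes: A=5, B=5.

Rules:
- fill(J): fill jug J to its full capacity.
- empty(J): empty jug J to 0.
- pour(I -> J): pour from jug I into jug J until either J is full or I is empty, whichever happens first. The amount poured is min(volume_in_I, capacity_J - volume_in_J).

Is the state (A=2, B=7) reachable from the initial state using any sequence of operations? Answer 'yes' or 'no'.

BFS explored all 33 reachable states.
Reachable set includes: (0,0), (0,1), (0,2), (0,3), (0,4), (0,5), (0,6), (0,7), (0,8), (0,9), (0,10), (1,0) ...
Target (A=2, B=7) not in reachable set → no.

Answer: no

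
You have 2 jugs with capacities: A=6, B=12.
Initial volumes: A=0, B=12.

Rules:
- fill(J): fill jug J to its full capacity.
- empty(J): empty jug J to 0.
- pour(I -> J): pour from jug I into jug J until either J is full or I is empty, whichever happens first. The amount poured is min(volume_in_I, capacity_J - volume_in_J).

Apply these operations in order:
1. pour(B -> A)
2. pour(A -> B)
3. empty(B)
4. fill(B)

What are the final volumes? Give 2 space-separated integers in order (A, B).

Answer: 0 12

Derivation:
Step 1: pour(B -> A) -> (A=6 B=6)
Step 2: pour(A -> B) -> (A=0 B=12)
Step 3: empty(B) -> (A=0 B=0)
Step 4: fill(B) -> (A=0 B=12)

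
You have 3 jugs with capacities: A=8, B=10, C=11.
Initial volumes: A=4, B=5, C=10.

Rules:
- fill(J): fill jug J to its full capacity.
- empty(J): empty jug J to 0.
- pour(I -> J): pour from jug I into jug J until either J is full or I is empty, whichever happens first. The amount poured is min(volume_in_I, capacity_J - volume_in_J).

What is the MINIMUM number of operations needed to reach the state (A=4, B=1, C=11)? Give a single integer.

BFS from (A=4, B=5, C=10). One shortest path:
  1. fill(B) -> (A=4 B=10 C=10)
  2. pour(B -> A) -> (A=8 B=6 C=10)
  3. empty(A) -> (A=0 B=6 C=10)
  4. pour(C -> A) -> (A=8 B=6 C=2)
  5. pour(A -> B) -> (A=4 B=10 C=2)
  6. pour(B -> C) -> (A=4 B=1 C=11)
Reached target in 6 moves.

Answer: 6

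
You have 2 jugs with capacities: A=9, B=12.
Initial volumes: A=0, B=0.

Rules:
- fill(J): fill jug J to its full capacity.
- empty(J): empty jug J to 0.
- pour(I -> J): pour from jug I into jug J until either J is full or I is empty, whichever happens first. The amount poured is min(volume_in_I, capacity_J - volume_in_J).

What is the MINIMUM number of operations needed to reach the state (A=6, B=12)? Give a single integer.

Answer: 4

Derivation:
BFS from (A=0, B=0). One shortest path:
  1. fill(A) -> (A=9 B=0)
  2. pour(A -> B) -> (A=0 B=9)
  3. fill(A) -> (A=9 B=9)
  4. pour(A -> B) -> (A=6 B=12)
Reached target in 4 moves.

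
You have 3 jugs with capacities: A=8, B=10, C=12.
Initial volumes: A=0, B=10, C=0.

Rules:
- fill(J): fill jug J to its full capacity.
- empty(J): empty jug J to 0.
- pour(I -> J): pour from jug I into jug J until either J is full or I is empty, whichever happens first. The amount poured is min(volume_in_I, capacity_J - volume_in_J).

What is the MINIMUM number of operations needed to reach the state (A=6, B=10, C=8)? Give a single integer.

Answer: 7

Derivation:
BFS from (A=0, B=10, C=0). One shortest path:
  1. fill(A) -> (A=8 B=10 C=0)
  2. empty(B) -> (A=8 B=0 C=0)
  3. pour(A -> B) -> (A=0 B=8 C=0)
  4. fill(A) -> (A=8 B=8 C=0)
  5. pour(A -> C) -> (A=0 B=8 C=8)
  6. fill(A) -> (A=8 B=8 C=8)
  7. pour(A -> B) -> (A=6 B=10 C=8)
Reached target in 7 moves.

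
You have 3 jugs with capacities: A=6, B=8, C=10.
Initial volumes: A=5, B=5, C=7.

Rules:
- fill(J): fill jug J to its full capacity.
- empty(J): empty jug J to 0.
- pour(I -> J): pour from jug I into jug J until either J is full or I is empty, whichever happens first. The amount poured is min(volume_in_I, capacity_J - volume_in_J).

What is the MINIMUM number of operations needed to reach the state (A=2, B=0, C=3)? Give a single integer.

BFS from (A=5, B=5, C=7). One shortest path:
  1. pour(A -> B) -> (A=2 B=8 C=7)
  2. pour(C -> A) -> (A=6 B=8 C=3)
  3. empty(A) -> (A=0 B=8 C=3)
  4. pour(B -> A) -> (A=6 B=2 C=3)
  5. empty(A) -> (A=0 B=2 C=3)
  6. pour(B -> A) -> (A=2 B=0 C=3)
Reached target in 6 moves.

Answer: 6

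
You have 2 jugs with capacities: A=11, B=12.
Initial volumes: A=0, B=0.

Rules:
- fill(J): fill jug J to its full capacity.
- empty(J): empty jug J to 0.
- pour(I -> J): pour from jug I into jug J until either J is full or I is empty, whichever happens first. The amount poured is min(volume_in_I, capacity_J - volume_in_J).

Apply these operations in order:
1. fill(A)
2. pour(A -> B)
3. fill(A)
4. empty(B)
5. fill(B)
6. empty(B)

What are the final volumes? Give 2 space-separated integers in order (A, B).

Answer: 11 0

Derivation:
Step 1: fill(A) -> (A=11 B=0)
Step 2: pour(A -> B) -> (A=0 B=11)
Step 3: fill(A) -> (A=11 B=11)
Step 4: empty(B) -> (A=11 B=0)
Step 5: fill(B) -> (A=11 B=12)
Step 6: empty(B) -> (A=11 B=0)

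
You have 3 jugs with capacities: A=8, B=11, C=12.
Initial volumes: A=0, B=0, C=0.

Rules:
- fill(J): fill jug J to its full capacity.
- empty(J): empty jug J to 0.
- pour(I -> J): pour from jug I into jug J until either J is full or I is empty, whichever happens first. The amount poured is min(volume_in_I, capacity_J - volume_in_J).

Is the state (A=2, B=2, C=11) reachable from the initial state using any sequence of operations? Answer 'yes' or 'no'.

Answer: no

Derivation:
BFS explored all 634 reachable states.
Reachable set includes: (0,0,0), (0,0,1), (0,0,2), (0,0,3), (0,0,4), (0,0,5), (0,0,6), (0,0,7), (0,0,8), (0,0,9), (0,0,10), (0,0,11) ...
Target (A=2, B=2, C=11) not in reachable set → no.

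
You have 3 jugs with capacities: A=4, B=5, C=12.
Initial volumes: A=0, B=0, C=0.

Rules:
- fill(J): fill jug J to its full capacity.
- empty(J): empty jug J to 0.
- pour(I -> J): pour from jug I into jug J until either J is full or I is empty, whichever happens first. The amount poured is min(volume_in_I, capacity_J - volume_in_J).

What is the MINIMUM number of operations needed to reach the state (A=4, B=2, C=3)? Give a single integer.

BFS from (A=0, B=0, C=0). One shortest path:
  1. fill(A) -> (A=4 B=0 C=0)
  2. fill(B) -> (A=4 B=5 C=0)
  3. pour(A -> C) -> (A=0 B=5 C=4)
  4. pour(B -> A) -> (A=4 B=1 C=4)
  5. pour(A -> C) -> (A=0 B=1 C=8)
  6. pour(B -> A) -> (A=1 B=0 C=8)
  7. pour(C -> B) -> (A=1 B=5 C=3)
  8. pour(B -> A) -> (A=4 B=2 C=3)
Reached target in 8 moves.

Answer: 8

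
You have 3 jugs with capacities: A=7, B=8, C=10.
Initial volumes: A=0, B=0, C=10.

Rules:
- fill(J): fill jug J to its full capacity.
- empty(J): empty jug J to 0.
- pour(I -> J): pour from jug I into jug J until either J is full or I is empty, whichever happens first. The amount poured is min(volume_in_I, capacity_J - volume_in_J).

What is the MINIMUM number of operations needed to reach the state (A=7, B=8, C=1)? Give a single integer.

Answer: 5

Derivation:
BFS from (A=0, B=0, C=10). One shortest path:
  1. fill(B) -> (A=0 B=8 C=10)
  2. empty(C) -> (A=0 B=8 C=0)
  3. pour(B -> A) -> (A=7 B=1 C=0)
  4. pour(B -> C) -> (A=7 B=0 C=1)
  5. fill(B) -> (A=7 B=8 C=1)
Reached target in 5 moves.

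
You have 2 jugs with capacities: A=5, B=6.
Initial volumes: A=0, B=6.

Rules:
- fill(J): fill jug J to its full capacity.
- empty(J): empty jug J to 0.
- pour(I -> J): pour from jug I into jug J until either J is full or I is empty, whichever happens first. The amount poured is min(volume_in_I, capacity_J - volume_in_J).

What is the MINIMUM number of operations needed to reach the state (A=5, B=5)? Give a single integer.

BFS from (A=0, B=6). One shortest path:
  1. fill(A) -> (A=5 B=6)
  2. empty(B) -> (A=5 B=0)
  3. pour(A -> B) -> (A=0 B=5)
  4. fill(A) -> (A=5 B=5)
Reached target in 4 moves.

Answer: 4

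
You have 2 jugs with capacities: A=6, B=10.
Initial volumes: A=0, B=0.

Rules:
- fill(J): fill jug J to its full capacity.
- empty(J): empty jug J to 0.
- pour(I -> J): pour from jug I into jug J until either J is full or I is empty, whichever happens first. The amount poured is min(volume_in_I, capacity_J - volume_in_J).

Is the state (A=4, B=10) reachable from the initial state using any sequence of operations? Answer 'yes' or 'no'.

Answer: yes

Derivation:
BFS from (A=0, B=0):
  1. fill(B) -> (A=0 B=10)
  2. pour(B -> A) -> (A=6 B=4)
  3. empty(A) -> (A=0 B=4)
  4. pour(B -> A) -> (A=4 B=0)
  5. fill(B) -> (A=4 B=10)
Target reached → yes.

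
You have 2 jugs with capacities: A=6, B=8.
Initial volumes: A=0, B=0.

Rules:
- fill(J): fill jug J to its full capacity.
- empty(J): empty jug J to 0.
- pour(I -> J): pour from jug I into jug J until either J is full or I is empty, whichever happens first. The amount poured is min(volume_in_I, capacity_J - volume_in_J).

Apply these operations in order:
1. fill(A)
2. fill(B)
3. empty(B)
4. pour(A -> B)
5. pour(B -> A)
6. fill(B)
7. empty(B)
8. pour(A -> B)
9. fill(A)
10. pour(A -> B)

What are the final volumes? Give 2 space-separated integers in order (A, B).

Step 1: fill(A) -> (A=6 B=0)
Step 2: fill(B) -> (A=6 B=8)
Step 3: empty(B) -> (A=6 B=0)
Step 4: pour(A -> B) -> (A=0 B=6)
Step 5: pour(B -> A) -> (A=6 B=0)
Step 6: fill(B) -> (A=6 B=8)
Step 7: empty(B) -> (A=6 B=0)
Step 8: pour(A -> B) -> (A=0 B=6)
Step 9: fill(A) -> (A=6 B=6)
Step 10: pour(A -> B) -> (A=4 B=8)

Answer: 4 8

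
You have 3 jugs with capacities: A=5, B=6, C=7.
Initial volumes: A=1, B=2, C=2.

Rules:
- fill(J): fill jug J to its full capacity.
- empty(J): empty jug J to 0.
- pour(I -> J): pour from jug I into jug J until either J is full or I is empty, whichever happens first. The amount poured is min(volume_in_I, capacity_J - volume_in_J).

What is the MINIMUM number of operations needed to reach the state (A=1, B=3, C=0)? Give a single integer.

Answer: 4

Derivation:
BFS from (A=1, B=2, C=2). One shortest path:
  1. fill(C) -> (A=1 B=2 C=7)
  2. pour(C -> B) -> (A=1 B=6 C=3)
  3. empty(B) -> (A=1 B=0 C=3)
  4. pour(C -> B) -> (A=1 B=3 C=0)
Reached target in 4 moves.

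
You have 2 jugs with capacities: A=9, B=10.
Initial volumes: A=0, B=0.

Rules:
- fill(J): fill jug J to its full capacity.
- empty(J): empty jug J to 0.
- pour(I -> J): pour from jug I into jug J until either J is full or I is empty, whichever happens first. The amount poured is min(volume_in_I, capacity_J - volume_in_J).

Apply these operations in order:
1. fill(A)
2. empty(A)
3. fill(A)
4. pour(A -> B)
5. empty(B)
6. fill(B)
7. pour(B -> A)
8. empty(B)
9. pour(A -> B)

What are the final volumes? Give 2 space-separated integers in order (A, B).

Step 1: fill(A) -> (A=9 B=0)
Step 2: empty(A) -> (A=0 B=0)
Step 3: fill(A) -> (A=9 B=0)
Step 4: pour(A -> B) -> (A=0 B=9)
Step 5: empty(B) -> (A=0 B=0)
Step 6: fill(B) -> (A=0 B=10)
Step 7: pour(B -> A) -> (A=9 B=1)
Step 8: empty(B) -> (A=9 B=0)
Step 9: pour(A -> B) -> (A=0 B=9)

Answer: 0 9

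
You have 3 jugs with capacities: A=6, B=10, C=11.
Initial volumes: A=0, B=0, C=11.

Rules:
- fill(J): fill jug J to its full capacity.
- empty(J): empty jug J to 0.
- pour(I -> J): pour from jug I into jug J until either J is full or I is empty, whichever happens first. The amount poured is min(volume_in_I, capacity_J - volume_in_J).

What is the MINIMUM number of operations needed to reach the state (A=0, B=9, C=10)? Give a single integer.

Answer: 8

Derivation:
BFS from (A=0, B=0, C=11). One shortest path:
  1. fill(B) -> (A=0 B=10 C=11)
  2. pour(C -> A) -> (A=6 B=10 C=5)
  3. empty(A) -> (A=0 B=10 C=5)
  4. pour(C -> A) -> (A=5 B=10 C=0)
  5. pour(B -> C) -> (A=5 B=0 C=10)
  6. fill(B) -> (A=5 B=10 C=10)
  7. pour(B -> A) -> (A=6 B=9 C=10)
  8. empty(A) -> (A=0 B=9 C=10)
Reached target in 8 moves.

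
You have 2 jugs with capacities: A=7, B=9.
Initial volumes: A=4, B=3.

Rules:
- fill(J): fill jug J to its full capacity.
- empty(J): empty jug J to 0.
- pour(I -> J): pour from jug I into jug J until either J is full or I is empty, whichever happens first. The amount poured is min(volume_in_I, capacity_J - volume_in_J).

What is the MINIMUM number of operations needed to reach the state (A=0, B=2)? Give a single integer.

BFS from (A=4, B=3). One shortest path:
  1. empty(A) -> (A=0 B=3)
  2. fill(B) -> (A=0 B=9)
  3. pour(B -> A) -> (A=7 B=2)
  4. empty(A) -> (A=0 B=2)
Reached target in 4 moves.

Answer: 4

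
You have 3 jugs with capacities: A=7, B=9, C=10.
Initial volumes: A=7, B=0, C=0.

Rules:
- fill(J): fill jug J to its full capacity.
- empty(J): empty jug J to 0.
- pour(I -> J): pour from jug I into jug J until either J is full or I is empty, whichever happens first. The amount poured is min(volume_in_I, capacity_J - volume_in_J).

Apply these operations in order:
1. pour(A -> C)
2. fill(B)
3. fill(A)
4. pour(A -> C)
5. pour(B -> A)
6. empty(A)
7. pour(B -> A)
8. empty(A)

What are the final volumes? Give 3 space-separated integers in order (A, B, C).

Answer: 0 0 10

Derivation:
Step 1: pour(A -> C) -> (A=0 B=0 C=7)
Step 2: fill(B) -> (A=0 B=9 C=7)
Step 3: fill(A) -> (A=7 B=9 C=7)
Step 4: pour(A -> C) -> (A=4 B=9 C=10)
Step 5: pour(B -> A) -> (A=7 B=6 C=10)
Step 6: empty(A) -> (A=0 B=6 C=10)
Step 7: pour(B -> A) -> (A=6 B=0 C=10)
Step 8: empty(A) -> (A=0 B=0 C=10)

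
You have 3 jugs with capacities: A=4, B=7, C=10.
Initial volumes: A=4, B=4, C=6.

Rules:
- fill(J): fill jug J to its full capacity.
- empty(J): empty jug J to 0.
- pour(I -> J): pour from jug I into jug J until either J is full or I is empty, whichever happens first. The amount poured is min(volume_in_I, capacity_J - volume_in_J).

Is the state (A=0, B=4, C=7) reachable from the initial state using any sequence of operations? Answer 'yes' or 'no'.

Answer: yes

Derivation:
BFS from (A=4, B=4, C=6):
  1. fill(B) -> (A=4 B=7 C=6)
  2. empty(C) -> (A=4 B=7 C=0)
  3. pour(B -> C) -> (A=4 B=0 C=7)
  4. pour(A -> B) -> (A=0 B=4 C=7)
Target reached → yes.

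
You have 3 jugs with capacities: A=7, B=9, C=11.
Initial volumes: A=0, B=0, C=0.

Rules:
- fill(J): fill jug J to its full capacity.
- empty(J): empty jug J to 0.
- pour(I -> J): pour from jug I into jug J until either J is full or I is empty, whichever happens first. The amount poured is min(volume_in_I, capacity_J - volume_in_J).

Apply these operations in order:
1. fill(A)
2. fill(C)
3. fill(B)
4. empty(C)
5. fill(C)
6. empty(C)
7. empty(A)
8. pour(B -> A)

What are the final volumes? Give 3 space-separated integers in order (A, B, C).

Step 1: fill(A) -> (A=7 B=0 C=0)
Step 2: fill(C) -> (A=7 B=0 C=11)
Step 3: fill(B) -> (A=7 B=9 C=11)
Step 4: empty(C) -> (A=7 B=9 C=0)
Step 5: fill(C) -> (A=7 B=9 C=11)
Step 6: empty(C) -> (A=7 B=9 C=0)
Step 7: empty(A) -> (A=0 B=9 C=0)
Step 8: pour(B -> A) -> (A=7 B=2 C=0)

Answer: 7 2 0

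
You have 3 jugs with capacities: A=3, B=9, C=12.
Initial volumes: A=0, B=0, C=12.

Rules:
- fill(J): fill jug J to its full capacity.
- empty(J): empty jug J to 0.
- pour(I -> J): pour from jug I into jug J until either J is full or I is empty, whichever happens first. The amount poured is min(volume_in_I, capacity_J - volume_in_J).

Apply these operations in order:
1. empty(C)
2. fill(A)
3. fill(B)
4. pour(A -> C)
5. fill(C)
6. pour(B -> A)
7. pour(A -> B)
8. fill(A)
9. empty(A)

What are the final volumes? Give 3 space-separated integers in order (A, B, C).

Step 1: empty(C) -> (A=0 B=0 C=0)
Step 2: fill(A) -> (A=3 B=0 C=0)
Step 3: fill(B) -> (A=3 B=9 C=0)
Step 4: pour(A -> C) -> (A=0 B=9 C=3)
Step 5: fill(C) -> (A=0 B=9 C=12)
Step 6: pour(B -> A) -> (A=3 B=6 C=12)
Step 7: pour(A -> B) -> (A=0 B=9 C=12)
Step 8: fill(A) -> (A=3 B=9 C=12)
Step 9: empty(A) -> (A=0 B=9 C=12)

Answer: 0 9 12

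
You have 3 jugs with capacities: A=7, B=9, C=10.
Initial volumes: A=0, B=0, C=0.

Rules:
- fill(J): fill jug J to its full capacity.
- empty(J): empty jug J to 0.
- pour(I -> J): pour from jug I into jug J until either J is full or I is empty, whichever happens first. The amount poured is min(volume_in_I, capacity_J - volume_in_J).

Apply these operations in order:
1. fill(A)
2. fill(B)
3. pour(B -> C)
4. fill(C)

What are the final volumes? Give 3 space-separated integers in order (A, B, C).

Answer: 7 0 10

Derivation:
Step 1: fill(A) -> (A=7 B=0 C=0)
Step 2: fill(B) -> (A=7 B=9 C=0)
Step 3: pour(B -> C) -> (A=7 B=0 C=9)
Step 4: fill(C) -> (A=7 B=0 C=10)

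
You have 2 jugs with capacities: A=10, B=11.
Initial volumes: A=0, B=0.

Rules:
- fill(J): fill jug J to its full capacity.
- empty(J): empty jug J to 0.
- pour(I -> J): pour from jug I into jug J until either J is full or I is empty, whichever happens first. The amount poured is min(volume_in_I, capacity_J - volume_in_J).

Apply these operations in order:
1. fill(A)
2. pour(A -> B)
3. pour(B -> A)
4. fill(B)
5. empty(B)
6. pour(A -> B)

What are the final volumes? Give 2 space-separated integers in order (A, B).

Answer: 0 10

Derivation:
Step 1: fill(A) -> (A=10 B=0)
Step 2: pour(A -> B) -> (A=0 B=10)
Step 3: pour(B -> A) -> (A=10 B=0)
Step 4: fill(B) -> (A=10 B=11)
Step 5: empty(B) -> (A=10 B=0)
Step 6: pour(A -> B) -> (A=0 B=10)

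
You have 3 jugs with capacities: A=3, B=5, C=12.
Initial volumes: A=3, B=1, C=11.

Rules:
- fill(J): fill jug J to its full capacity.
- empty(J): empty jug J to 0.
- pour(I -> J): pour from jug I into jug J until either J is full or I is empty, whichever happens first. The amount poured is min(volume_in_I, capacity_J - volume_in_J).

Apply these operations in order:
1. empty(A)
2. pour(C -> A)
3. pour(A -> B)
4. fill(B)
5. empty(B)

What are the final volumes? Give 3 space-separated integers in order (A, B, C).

Answer: 0 0 8

Derivation:
Step 1: empty(A) -> (A=0 B=1 C=11)
Step 2: pour(C -> A) -> (A=3 B=1 C=8)
Step 3: pour(A -> B) -> (A=0 B=4 C=8)
Step 4: fill(B) -> (A=0 B=5 C=8)
Step 5: empty(B) -> (A=0 B=0 C=8)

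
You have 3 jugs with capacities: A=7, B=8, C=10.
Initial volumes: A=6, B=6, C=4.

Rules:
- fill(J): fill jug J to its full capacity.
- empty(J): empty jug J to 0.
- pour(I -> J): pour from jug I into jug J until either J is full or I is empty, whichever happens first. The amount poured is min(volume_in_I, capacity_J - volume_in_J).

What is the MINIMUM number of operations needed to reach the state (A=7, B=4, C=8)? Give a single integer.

Answer: 5

Derivation:
BFS from (A=6, B=6, C=4). One shortest path:
  1. empty(C) -> (A=6 B=6 C=0)
  2. pour(A -> B) -> (A=4 B=8 C=0)
  3. pour(B -> C) -> (A=4 B=0 C=8)
  4. pour(A -> B) -> (A=0 B=4 C=8)
  5. fill(A) -> (A=7 B=4 C=8)
Reached target in 5 moves.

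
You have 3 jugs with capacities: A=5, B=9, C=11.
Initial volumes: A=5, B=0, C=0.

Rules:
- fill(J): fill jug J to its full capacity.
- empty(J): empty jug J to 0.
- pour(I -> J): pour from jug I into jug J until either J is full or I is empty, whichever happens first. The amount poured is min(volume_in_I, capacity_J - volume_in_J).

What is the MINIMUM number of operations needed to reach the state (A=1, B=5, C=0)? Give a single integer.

Answer: 7

Derivation:
BFS from (A=5, B=0, C=0). One shortest path:
  1. empty(A) -> (A=0 B=0 C=0)
  2. fill(C) -> (A=0 B=0 C=11)
  3. pour(C -> A) -> (A=5 B=0 C=6)
  4. empty(A) -> (A=0 B=0 C=6)
  5. pour(C -> A) -> (A=5 B=0 C=1)
  6. pour(A -> B) -> (A=0 B=5 C=1)
  7. pour(C -> A) -> (A=1 B=5 C=0)
Reached target in 7 moves.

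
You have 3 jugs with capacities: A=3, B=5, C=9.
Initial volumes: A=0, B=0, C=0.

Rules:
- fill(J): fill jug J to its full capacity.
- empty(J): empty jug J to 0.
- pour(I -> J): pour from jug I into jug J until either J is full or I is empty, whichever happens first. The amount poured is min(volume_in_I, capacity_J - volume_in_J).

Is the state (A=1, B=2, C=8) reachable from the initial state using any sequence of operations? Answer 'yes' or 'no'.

BFS explored all 176 reachable states.
Reachable set includes: (0,0,0), (0,0,1), (0,0,2), (0,0,3), (0,0,4), (0,0,5), (0,0,6), (0,0,7), (0,0,8), (0,0,9), (0,1,0), (0,1,1) ...
Target (A=1, B=2, C=8) not in reachable set → no.

Answer: no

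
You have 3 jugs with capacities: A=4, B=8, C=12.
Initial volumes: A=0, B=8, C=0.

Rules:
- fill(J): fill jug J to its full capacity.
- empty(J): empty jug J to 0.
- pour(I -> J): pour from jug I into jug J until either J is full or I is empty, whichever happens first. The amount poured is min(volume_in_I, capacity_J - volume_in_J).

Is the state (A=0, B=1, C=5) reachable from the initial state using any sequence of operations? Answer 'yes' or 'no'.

Answer: no

Derivation:
BFS explored all 24 reachable states.
Reachable set includes: (0,0,0), (0,0,4), (0,0,8), (0,0,12), (0,4,0), (0,4,4), (0,4,8), (0,4,12), (0,8,0), (0,8,4), (0,8,8), (0,8,12) ...
Target (A=0, B=1, C=5) not in reachable set → no.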